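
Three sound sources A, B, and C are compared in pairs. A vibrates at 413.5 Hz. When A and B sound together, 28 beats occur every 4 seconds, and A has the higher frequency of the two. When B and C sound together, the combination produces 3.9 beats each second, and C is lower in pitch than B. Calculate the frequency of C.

402.6 Hz

A–B: Beat frequency = 28/4 = 7 Hz.
B is below A, so f_B = 413.5 − 7 = 406.5 Hz.
C is below B, so f_C = 406.5 − 3.9 = 402.6 Hz.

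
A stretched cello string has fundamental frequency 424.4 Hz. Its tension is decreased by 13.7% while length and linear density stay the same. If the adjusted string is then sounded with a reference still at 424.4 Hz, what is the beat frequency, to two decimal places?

30.14 Hz

For a string, f ∝ √T, so the new frequency is 424.4·√0.863 = 394.2582 Hz.
f_beat = |394.2582 − 424.4| = 30.14 Hz.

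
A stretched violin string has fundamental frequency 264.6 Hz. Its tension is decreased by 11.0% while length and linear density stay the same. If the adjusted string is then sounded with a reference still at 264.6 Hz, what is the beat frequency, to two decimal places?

14.98 Hz

For a string, f ∝ √T, so the new frequency is 264.6·√0.890 = 249.6231 Hz.
f_beat = |249.6231 − 264.6| = 14.98 Hz.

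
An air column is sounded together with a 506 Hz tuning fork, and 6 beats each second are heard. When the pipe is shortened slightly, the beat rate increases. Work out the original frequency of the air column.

|f − 506| = 6, so the air column was at either 500 Hz or 512 Hz.
A shorter pipe has a higher fundamental; the adjustment raises the air column's frequency.
The beat rate rose, so the adjustment moved the air column further from 506 Hz — it was already above the reference.

512 Hz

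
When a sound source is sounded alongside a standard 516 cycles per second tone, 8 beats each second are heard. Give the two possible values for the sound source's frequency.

508 Hz or 524 Hz

|f − 516| = 8, so f = 516 ± 8.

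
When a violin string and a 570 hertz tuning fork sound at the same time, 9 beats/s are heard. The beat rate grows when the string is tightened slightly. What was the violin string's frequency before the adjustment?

|f − 570| = 9, so the violin string was at either 561 Hz or 579 Hz.
Increasing tension raises a string's frequency; the adjustment raises the violin string's frequency.
The beat rate rose, so the adjustment moved the violin string further from 570 Hz — it was already above the reference.

579 Hz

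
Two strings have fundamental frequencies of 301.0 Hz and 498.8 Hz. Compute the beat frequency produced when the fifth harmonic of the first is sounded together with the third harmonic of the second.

8.6 Hz

Fifth harmonic of the first: 5·301.0 = 1505.0 Hz.
Third harmonic of the second: 3·498.8 = 1496.4 Hz.
f_beat = |1505.0 − 1496.4| = 8.6 Hz.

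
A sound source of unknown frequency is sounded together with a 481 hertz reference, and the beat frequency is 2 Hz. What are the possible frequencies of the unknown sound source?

479 Hz or 483 Hz

|f − 481| = 2, so f = 481 ± 2.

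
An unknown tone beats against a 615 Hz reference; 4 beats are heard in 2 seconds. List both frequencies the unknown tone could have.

Beat frequency = 4/2 = 2 Hz.
|f − 615| = 2, so f = 615 ± 2.

613 Hz or 617 Hz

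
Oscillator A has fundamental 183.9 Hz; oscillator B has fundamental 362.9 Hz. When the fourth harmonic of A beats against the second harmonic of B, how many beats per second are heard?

9.8 Hz

Fourth harmonic of the first: 4·183.9 = 735.6 Hz.
Second harmonic of the second: 2·362.9 = 725.8 Hz.
f_beat = |735.6 − 725.8| = 9.8 Hz.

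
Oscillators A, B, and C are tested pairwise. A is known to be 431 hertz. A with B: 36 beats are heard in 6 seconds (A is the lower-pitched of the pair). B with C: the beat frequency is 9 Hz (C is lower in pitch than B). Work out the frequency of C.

428 Hz

A–B: Beat frequency = 36/6 = 6 Hz.
B is above A, so f_B = 431 + 6 = 437 Hz.
C is below B, so f_C = 437 − 9 = 428 Hz.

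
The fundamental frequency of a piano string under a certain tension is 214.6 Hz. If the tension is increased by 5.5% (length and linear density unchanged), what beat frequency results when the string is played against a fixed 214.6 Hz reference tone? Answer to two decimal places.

For a string, f ∝ √T, so the new frequency is 214.6·√1.055 = 220.4225 Hz.
f_beat = |220.4225 − 214.6| = 5.82 Hz.

5.82 Hz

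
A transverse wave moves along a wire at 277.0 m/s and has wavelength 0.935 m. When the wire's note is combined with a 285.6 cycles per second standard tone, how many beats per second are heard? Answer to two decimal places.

10.66 Hz

Source frequency f = v/λ = 277.0/0.935 = 296.2567 Hz.
f_beat = |296.2567 − 285.6| = 10.66 Hz.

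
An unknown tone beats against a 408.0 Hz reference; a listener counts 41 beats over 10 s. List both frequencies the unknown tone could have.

Beat frequency = 41/10 = 4.1 Hz.
|f − 408.0| = 4.1, so f = 408.0 ± 4.1.

403.9 Hz or 412.1 Hz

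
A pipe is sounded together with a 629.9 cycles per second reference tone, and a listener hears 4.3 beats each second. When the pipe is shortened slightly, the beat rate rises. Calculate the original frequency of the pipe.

|f − 629.9| = 4.3, so the pipe was at either 625.6 Hz or 634.2 Hz.
A shorter pipe has a higher fundamental; the adjustment raises the pipe's frequency.
The beat rate rose, so the adjustment moved the pipe further from 629.9 Hz — it was already above the reference.

634.2 Hz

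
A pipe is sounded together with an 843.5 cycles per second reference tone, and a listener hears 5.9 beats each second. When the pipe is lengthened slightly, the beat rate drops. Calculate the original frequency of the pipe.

849.4 Hz

|f − 843.5| = 5.9, so the pipe was at either 837.6 Hz or 849.4 Hz.
A longer pipe has a lower fundamental; the adjustment lowers the pipe's frequency.
The beat rate fell, so the adjustment moved the pipe toward 843.5 Hz — it must have started above the reference.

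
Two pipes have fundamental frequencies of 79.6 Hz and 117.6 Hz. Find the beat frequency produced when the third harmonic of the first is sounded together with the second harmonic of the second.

3.6 Hz

Third harmonic of the first: 3·79.6 = 238.8 Hz.
Second harmonic of the second: 2·117.6 = 235.2 Hz.
f_beat = |238.8 − 235.2| = 3.6 Hz.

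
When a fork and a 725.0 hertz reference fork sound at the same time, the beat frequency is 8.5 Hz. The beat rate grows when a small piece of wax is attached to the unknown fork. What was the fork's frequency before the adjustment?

|f − 725.0| = 8.5, so the fork was at either 716.5 Hz or 733.5 Hz.
Loading a fork with wax lowers its frequency; the adjustment lowers the fork's frequency.
The beat rate rose, so the adjustment moved the fork further from 725.0 Hz — it was already below the reference.

716.5 Hz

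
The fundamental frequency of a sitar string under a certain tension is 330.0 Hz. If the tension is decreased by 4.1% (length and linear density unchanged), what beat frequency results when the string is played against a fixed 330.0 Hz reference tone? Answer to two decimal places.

For a string, f ∝ √T, so the new frequency is 330.0·√0.959 = 323.1642 Hz.
f_beat = |323.1642 − 330.0| = 6.84 Hz.

6.84 Hz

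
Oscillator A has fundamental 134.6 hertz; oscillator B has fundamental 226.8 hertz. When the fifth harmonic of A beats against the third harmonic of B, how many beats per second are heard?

7.4 Hz

Fifth harmonic of the first: 5·134.6 = 673.0 Hz.
Third harmonic of the second: 3·226.8 = 680.4 Hz.
f_beat = |673.0 − 680.4| = 7.4 Hz.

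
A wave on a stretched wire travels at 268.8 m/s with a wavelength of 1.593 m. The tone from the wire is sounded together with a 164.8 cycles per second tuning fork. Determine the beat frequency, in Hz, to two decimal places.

3.94 Hz

Source frequency f = v/λ = 268.8/1.593 = 168.7382 Hz.
f_beat = |168.7382 − 164.8| = 3.94 Hz.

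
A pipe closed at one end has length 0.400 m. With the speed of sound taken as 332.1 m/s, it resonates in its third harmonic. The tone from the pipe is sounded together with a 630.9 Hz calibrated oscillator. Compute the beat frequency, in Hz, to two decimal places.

Closed pipe (odd harmonics): f_n = n·v/(4L) = 3·332.1/(4·0.400) = 622.6875 Hz.
f_beat = |622.6875 − 630.9| = 8.21 Hz.

8.21 Hz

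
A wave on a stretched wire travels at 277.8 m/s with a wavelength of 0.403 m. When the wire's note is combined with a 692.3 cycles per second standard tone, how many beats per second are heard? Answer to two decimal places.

Source frequency f = v/λ = 277.8/0.403 = 689.3300 Hz.
f_beat = |689.3300 − 692.3| = 2.97 Hz.

2.97 Hz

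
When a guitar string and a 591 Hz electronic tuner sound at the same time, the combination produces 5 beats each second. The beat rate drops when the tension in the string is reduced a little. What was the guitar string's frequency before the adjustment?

|f − 591| = 5, so the guitar string was at either 586 Hz or 596 Hz.
Lower tension means lower frequency; the adjustment lowers the guitar string's frequency.
The beat rate fell, so the adjustment moved the guitar string toward 591 Hz — it must have started above the reference.

596 Hz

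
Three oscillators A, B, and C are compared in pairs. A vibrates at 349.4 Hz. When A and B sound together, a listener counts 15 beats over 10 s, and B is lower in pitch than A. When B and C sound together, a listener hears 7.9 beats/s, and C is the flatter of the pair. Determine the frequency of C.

A–B: Beat frequency = 15/10 = 1.5 Hz.
B is below A, so f_B = 349.4 − 1.5 = 347.9 Hz.
C is below B, so f_C = 347.9 − 7.9 = 340 Hz.

340 Hz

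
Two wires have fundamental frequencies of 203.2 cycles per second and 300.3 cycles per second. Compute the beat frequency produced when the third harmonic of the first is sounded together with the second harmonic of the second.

9.0 Hz

Third harmonic of the first: 3·203.2 = 609.6 Hz.
Second harmonic of the second: 2·300.3 = 600.6 Hz.
f_beat = |609.6 − 600.6| = 9.0 Hz.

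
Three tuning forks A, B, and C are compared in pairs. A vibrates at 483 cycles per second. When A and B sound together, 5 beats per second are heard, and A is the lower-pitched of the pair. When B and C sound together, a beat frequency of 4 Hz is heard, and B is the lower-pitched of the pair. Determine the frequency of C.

492 Hz

B is above A, so f_B = 483 + 5 = 488 Hz.
C is above B, so f_C = 488 + 4 = 492 Hz.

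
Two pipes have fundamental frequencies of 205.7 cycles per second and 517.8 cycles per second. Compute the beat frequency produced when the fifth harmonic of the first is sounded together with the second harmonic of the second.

7.1 Hz

Fifth harmonic of the first: 5·205.7 = 1028.5 Hz.
Second harmonic of the second: 2·517.8 = 1035.6 Hz.
f_beat = |1028.5 − 1035.6| = 7.1 Hz.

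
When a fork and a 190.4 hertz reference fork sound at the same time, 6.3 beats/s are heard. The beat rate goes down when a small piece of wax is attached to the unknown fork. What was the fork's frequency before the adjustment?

|f − 190.4| = 6.3, so the fork was at either 184.1 Hz or 196.7 Hz.
Loading a fork with wax lowers its frequency; the adjustment lowers the fork's frequency.
The beat rate fell, so the adjustment moved the fork toward 190.4 Hz — it must have started above the reference.

196.7 Hz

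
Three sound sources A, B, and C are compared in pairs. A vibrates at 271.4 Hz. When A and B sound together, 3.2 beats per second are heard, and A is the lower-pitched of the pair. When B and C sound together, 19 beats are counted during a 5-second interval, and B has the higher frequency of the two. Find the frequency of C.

270.8 Hz

B is above A, so f_B = 271.4 + 3.2 = 274.6 Hz.
B–C: Beat frequency = 19/5 = 3.8 Hz.
C is below B, so f_C = 274.6 − 3.8 = 270.8 Hz.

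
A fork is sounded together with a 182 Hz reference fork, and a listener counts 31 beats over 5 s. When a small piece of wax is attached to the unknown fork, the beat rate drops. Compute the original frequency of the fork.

Beat frequency = 31/5 = 6.2 Hz.
|f − 182| = 6.2, so the fork was at either 175.8 Hz or 188.2 Hz.
Loading a fork with wax lowers its frequency; the adjustment lowers the fork's frequency.
The beat rate fell, so the adjustment moved the fork toward 182 Hz — it must have started above the reference.

188.2 Hz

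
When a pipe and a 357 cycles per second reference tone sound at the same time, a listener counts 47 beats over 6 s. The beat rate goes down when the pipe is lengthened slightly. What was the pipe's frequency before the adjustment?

364.8333 Hz

Beat frequency = 47/6 = 7.8333 Hz.
|f − 357| = 7.8333, so the pipe was at either 349.1667 Hz or 364.8333 Hz.
A longer pipe has a lower fundamental; the adjustment lowers the pipe's frequency.
The beat rate fell, so the adjustment moved the pipe toward 357 Hz — it must have started above the reference.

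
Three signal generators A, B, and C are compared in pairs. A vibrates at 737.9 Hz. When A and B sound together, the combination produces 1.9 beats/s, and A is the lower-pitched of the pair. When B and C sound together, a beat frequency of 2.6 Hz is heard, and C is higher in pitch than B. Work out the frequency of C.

742.4 Hz

B is above A, so f_B = 737.9 + 1.9 = 739.8 Hz.
C is above B, so f_C = 739.8 + 2.6 = 742.4 Hz.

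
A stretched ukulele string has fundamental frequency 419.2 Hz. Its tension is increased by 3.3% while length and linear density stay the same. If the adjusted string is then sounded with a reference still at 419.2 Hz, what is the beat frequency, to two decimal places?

6.86 Hz

For a string, f ∝ √T, so the new frequency is 419.2·√1.033 = 426.0607 Hz.
f_beat = |426.0607 − 419.2| = 6.86 Hz.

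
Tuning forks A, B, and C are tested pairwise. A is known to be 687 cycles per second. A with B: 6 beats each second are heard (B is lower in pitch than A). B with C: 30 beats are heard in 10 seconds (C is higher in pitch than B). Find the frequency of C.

B is below A, so f_B = 687 − 6 = 681 Hz.
B–C: Beat frequency = 30/10 = 3 Hz.
C is above B, so f_C = 681 + 3 = 684 Hz.

684 Hz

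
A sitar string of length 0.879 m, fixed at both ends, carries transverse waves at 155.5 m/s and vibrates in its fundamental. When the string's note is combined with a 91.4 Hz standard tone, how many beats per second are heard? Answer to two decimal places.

For a string fixed at both ends, f_n = n·v/(2L) = 1·155.5/(2·0.879) = 88.4528 Hz.
f_beat = |88.4528 − 91.4| = 2.95 Hz.

2.95 Hz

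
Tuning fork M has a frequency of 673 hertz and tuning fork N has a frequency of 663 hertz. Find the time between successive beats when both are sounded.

0.100 s

f_beat = |673 − 663| = 10 Hz.
Beat period T = 1 / f_beat = 1 / 10 s.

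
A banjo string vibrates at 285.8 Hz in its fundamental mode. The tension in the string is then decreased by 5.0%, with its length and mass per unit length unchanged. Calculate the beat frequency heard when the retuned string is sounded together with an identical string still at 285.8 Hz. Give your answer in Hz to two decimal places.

7.24 Hz

For a string, f ∝ √T, so the new frequency is 285.8·√0.950 = 278.5634 Hz.
f_beat = |278.5634 − 285.8| = 7.24 Hz.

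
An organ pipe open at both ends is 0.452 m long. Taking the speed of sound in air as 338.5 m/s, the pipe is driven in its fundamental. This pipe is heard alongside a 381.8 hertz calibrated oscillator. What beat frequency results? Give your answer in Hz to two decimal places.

Open pipe: f_n = n·v/(2L) = 1·338.5/(2·0.452) = 374.4469 Hz.
f_beat = |374.4469 − 381.8| = 7.35 Hz.

7.35 Hz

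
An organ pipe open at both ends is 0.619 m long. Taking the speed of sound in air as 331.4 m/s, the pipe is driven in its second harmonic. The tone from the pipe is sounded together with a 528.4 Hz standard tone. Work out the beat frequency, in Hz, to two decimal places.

Open pipe: f_n = n·v/(2L) = 2·331.4/(2·0.619) = 535.3796 Hz.
f_beat = |535.3796 − 528.4| = 6.98 Hz.

6.98 Hz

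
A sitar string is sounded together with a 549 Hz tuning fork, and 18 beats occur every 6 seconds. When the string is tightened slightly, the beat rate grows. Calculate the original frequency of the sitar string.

Beat frequency = 18/6 = 3 Hz.
|f − 549| = 3, so the sitar string was at either 546 Hz or 552 Hz.
Increasing tension raises a string's frequency; the adjustment raises the sitar string's frequency.
The beat rate rose, so the adjustment moved the sitar string further from 549 Hz — it was already above the reference.

552 Hz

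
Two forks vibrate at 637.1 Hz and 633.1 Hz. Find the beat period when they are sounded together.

f_beat = |637.1 − 633.1| = 4 Hz.
Beat period T = 1 / f_beat = 1 / 4 s.

0.250 s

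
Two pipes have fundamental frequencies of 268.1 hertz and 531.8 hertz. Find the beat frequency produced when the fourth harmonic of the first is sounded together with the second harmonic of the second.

8.8 Hz

Fourth harmonic of the first: 4·268.1 = 1072.4 Hz.
Second harmonic of the second: 2·531.8 = 1063.6 Hz.
f_beat = |1072.4 − 1063.6| = 8.8 Hz.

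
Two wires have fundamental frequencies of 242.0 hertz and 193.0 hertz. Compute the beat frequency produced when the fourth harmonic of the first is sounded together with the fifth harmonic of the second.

3.0 Hz

Fourth harmonic of the first: 4·242.0 = 968.0 Hz.
Fifth harmonic of the second: 5·193.0 = 965.0 Hz.
f_beat = |968.0 − 965.0| = 3.0 Hz.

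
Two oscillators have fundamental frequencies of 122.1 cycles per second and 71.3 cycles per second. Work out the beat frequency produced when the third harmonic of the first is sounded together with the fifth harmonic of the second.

Third harmonic of the first: 3·122.1 = 366.3 Hz.
Fifth harmonic of the second: 5·71.3 = 356.5 Hz.
f_beat = |366.3 − 356.5| = 9.8 Hz.

9.8 Hz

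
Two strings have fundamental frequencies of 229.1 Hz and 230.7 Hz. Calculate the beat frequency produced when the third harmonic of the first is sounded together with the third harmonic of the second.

4.8 Hz

Third harmonic of the first: 3·229.1 = 687.3 Hz.
Third harmonic of the second: 3·230.7 = 692.1 Hz.
f_beat = |687.3 − 692.1| = 4.8 Hz.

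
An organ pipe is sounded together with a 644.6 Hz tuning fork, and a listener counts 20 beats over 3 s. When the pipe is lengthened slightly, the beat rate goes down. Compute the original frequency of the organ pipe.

Beat frequency = 20/3 = 6.6667 Hz.
|f − 644.6| = 6.6667, so the organ pipe was at either 637.9333 Hz or 651.2667 Hz.
A longer pipe has a lower fundamental; the adjustment lowers the organ pipe's frequency.
The beat rate fell, so the adjustment moved the organ pipe toward 644.6 Hz — it must have started above the reference.

651.2667 Hz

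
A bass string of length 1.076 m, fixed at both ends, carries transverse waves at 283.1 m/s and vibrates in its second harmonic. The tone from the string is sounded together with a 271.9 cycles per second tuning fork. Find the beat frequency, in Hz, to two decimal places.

8.80 Hz

For a string fixed at both ends, f_n = n·v/(2L) = 2·283.1/(2·1.076) = 263.1041 Hz.
f_beat = |263.1041 − 271.9| = 8.80 Hz.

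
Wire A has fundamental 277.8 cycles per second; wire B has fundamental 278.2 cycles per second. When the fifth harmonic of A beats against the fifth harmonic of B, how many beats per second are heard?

Fifth harmonic of the first: 5·277.8 = 1389.0 Hz.
Fifth harmonic of the second: 5·278.2 = 1391.0 Hz.
f_beat = |1389.0 − 1391.0| = 2.0 Hz.

2.0 Hz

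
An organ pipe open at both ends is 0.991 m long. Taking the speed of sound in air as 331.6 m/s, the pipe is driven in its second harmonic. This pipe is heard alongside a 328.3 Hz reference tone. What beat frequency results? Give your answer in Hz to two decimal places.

Open pipe: f_n = n·v/(2L) = 2·331.6/(2·0.991) = 334.6115 Hz.
f_beat = |334.6115 − 328.3| = 6.31 Hz.

6.31 Hz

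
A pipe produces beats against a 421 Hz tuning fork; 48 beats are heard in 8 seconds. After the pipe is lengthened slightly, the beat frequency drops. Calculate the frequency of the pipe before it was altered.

Beat frequency = 48/8 = 6 Hz.
|f − 421| = 6, so the pipe was at either 415 Hz or 427 Hz.
A longer pipe has a lower fundamental; the adjustment lowers the pipe's frequency.
The beat rate fell, so the adjustment moved the pipe toward 421 Hz — it must have started above the reference.

427 Hz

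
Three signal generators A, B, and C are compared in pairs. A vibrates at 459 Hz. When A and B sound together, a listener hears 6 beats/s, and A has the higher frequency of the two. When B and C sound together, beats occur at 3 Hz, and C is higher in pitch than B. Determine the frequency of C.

456 Hz

B is below A, so f_B = 459 − 6 = 453 Hz.
C is above B, so f_C = 453 + 3 = 456 Hz.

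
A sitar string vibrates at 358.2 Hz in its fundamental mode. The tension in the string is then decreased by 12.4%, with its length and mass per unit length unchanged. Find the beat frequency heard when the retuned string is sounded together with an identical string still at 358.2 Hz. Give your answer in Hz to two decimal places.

For a string, f ∝ √T, so the new frequency is 358.2·√0.876 = 335.2568 Hz.
f_beat = |335.2568 − 358.2| = 22.94 Hz.

22.94 Hz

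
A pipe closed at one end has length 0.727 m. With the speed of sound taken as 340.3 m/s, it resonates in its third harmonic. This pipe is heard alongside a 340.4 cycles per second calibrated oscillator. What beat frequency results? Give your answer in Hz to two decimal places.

Closed pipe (odd harmonics): f_n = n·v/(4L) = 3·340.3/(4·0.727) = 351.0660 Hz.
f_beat = |351.0660 − 340.4| = 10.67 Hz.

10.67 Hz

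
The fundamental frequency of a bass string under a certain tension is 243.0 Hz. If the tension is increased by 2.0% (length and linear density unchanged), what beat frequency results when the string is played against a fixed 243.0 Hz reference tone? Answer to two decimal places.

For a string, f ∝ √T, so the new frequency is 243.0·√1.020 = 245.4180 Hz.
f_beat = |245.4180 − 243.0| = 2.42 Hz.

2.42 Hz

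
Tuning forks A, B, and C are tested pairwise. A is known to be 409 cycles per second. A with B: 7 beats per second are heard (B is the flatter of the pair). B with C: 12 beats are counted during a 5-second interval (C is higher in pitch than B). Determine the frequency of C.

404.4 Hz

B is below A, so f_B = 409 − 7 = 402 Hz.
B–C: Beat frequency = 12/5 = 2.4 Hz.
C is above B, so f_C = 402 + 2.4 = 404.4 Hz.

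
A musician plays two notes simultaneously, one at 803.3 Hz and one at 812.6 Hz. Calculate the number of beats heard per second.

9.3 Hz

The beat frequency equals the magnitude of the frequency difference.
|803.3 − 812.6| = 9.3 Hz.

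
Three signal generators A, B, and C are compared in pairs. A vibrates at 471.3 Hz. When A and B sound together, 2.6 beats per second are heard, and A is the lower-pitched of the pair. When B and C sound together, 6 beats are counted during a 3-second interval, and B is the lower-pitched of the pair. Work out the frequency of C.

475.9 Hz

B is above A, so f_B = 471.3 + 2.6 = 473.9 Hz.
B–C: Beat frequency = 6/3 = 2 Hz.
C is above B, so f_C = 473.9 + 2 = 475.9 Hz.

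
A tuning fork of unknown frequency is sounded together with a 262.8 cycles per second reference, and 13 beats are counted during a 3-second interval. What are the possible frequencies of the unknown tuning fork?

258.4667 Hz or 267.1333 Hz

Beat frequency = 13/3 = 4.3333 Hz.
|f − 262.8| = 4.3333, so f = 262.8 ± 4.3333.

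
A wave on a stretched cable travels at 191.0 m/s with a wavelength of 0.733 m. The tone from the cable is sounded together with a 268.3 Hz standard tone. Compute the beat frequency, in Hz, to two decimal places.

Source frequency f = v/λ = 191.0/0.733 = 260.5730 Hz.
f_beat = |260.5730 − 268.3| = 7.73 Hz.

7.73 Hz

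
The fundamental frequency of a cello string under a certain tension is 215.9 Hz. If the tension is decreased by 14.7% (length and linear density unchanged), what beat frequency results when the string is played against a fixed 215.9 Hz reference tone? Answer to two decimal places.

For a string, f ∝ √T, so the new frequency is 215.9·√0.853 = 199.4009 Hz.
f_beat = |199.4009 − 215.9| = 16.50 Hz.

16.50 Hz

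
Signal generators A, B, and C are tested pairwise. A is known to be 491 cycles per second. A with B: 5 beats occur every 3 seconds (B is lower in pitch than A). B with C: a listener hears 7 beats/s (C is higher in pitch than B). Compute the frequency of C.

496.3333 Hz

A–B: Beat frequency = 5/3 = 1.6667 Hz.
B is below A, so f_B = 491 − 1.6667 = 489.3333 Hz.
C is above B, so f_C = 489.3333 + 7 = 496.3333 Hz.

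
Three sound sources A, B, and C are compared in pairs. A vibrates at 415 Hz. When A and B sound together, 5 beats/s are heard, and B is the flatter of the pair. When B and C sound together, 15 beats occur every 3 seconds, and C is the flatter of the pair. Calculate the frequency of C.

405 Hz

B is below A, so f_B = 415 − 5 = 410 Hz.
B–C: Beat frequency = 15/3 = 5 Hz.
C is below B, so f_C = 410 − 5 = 405 Hz.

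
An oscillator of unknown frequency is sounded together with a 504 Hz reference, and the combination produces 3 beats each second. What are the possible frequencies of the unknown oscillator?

|f − 504| = 3, so f = 504 ± 3.

501 Hz or 507 Hz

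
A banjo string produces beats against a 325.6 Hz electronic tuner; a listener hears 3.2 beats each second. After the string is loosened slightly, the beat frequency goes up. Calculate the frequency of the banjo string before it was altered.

322.4 Hz

|f − 325.6| = 3.2, so the banjo string was at either 322.4 Hz or 328.8 Hz.
Reducing tension lowers a string's frequency; the adjustment lowers the banjo string's frequency.
The beat rate rose, so the adjustment moved the banjo string further from 325.6 Hz — it was already below the reference.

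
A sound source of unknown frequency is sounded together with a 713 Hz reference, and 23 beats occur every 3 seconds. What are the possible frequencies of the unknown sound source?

705.3333 Hz or 720.6667 Hz

Beat frequency = 23/3 = 7.6667 Hz.
|f − 713| = 7.6667, so f = 713 ± 7.6667.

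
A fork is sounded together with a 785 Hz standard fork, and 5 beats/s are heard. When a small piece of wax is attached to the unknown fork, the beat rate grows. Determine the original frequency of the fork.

|f − 785| = 5, so the fork was at either 780 Hz or 790 Hz.
Loading a fork with wax lowers its frequency; the adjustment lowers the fork's frequency.
The beat rate rose, so the adjustment moved the fork further from 785 Hz — it was already below the reference.

780 Hz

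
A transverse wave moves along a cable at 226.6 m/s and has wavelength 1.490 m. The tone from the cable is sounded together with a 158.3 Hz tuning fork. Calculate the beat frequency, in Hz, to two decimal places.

Source frequency f = v/λ = 226.6/1.490 = 152.0805 Hz.
f_beat = |152.0805 − 158.3| = 6.22 Hz.

6.22 Hz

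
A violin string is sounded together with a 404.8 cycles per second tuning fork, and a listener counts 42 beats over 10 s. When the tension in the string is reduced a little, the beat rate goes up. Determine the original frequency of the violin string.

400.6 Hz

Beat frequency = 42/10 = 4.2 Hz.
|f − 404.8| = 4.2, so the violin string was at either 400.6 Hz or 409 Hz.
Lower tension means lower frequency; the adjustment lowers the violin string's frequency.
The beat rate rose, so the adjustment moved the violin string further from 404.8 Hz — it was already below the reference.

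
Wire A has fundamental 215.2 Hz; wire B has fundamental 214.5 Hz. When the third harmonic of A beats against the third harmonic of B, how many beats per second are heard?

2.1 Hz

Third harmonic of the first: 3·215.2 = 645.6 Hz.
Third harmonic of the second: 3·214.5 = 643.5 Hz.
f_beat = |645.6 − 643.5| = 2.1 Hz.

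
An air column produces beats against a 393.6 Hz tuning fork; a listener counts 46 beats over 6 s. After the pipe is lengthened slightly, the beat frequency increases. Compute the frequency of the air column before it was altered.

385.9333 Hz

Beat frequency = 46/6 = 7.6667 Hz.
|f − 393.6| = 7.6667, so the air column was at either 385.9333 Hz or 401.2667 Hz.
A longer pipe has a lower fundamental; the adjustment lowers the air column's frequency.
The beat rate rose, so the adjustment moved the air column further from 393.6 Hz — it was already below the reference.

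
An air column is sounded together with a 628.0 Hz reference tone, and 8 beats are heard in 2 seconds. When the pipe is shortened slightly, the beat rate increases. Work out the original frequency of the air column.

632 Hz

Beat frequency = 8/2 = 4 Hz.
|f − 628.0| = 4, so the air column was at either 624 Hz or 632 Hz.
A shorter pipe has a higher fundamental; the adjustment raises the air column's frequency.
The beat rate rose, so the adjustment moved the air column further from 628.0 Hz — it was already above the reference.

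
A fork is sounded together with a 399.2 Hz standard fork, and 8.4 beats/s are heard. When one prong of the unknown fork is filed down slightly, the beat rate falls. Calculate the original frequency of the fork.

|f − 399.2| = 8.4, so the fork was at either 390.8 Hz or 407.6 Hz.
Filing a prong removes mass and raises the fork's frequency; the adjustment raises the fork's frequency.
The beat rate fell, so the adjustment moved the fork toward 399.2 Hz — it must have started below the reference.

390.8 Hz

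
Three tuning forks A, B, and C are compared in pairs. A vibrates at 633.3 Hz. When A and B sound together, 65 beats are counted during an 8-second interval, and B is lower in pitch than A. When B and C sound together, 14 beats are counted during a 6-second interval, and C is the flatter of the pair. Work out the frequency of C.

A–B: Beat frequency = 65/8 = 8.125 Hz.
B is below A, so f_B = 633.3 − 8.125 = 625.175 Hz.
B–C: Beat frequency = 14/6 = 2.3333 Hz.
C is below B, so f_C = 625.175 − 2.3333 = 622.8417 Hz.

622.8417 Hz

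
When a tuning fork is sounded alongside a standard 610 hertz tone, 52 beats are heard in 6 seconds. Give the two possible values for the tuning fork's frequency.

601.3333 Hz or 618.6667 Hz

Beat frequency = 52/6 = 8.6667 Hz.
|f − 610| = 8.6667, so f = 610 ± 8.6667.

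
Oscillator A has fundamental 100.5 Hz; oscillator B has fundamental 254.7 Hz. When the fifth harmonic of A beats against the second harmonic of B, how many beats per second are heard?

6.9 Hz

Fifth harmonic of the first: 5·100.5 = 502.5 Hz.
Second harmonic of the second: 2·254.7 = 509.4 Hz.
f_beat = |502.5 − 509.4| = 6.9 Hz.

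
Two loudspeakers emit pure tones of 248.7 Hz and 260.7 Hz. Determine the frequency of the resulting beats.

f_beat = |f₁ − f₂|.
|248.7 − 260.7| = 12 Hz.

12 Hz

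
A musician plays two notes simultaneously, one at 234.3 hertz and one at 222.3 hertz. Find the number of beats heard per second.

The beat frequency equals the magnitude of the frequency difference.
|234.3 − 222.3| = 12 Hz.

12 Hz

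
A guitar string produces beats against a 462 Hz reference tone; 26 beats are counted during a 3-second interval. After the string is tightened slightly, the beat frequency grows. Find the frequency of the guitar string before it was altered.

Beat frequency = 26/3 = 8.6667 Hz.
|f − 462| = 8.6667, so the guitar string was at either 453.3333 Hz or 470.6667 Hz.
Increasing tension raises a string's frequency; the adjustment raises the guitar string's frequency.
The beat rate rose, so the adjustment moved the guitar string further from 462 Hz — it was already above the reference.

470.6667 Hz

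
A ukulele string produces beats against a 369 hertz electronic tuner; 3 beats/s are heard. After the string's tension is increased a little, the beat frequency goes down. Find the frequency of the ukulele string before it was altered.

366 Hz

|f − 369| = 3, so the ukulele string was at either 366 Hz or 372 Hz.
Higher tension means higher frequency; the adjustment raises the ukulele string's frequency.
The beat rate fell, so the adjustment moved the ukulele string toward 369 Hz — it must have started below the reference.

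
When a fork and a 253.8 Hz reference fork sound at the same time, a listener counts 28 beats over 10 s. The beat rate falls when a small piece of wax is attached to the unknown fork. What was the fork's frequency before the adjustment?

256.6 Hz

Beat frequency = 28/10 = 2.8 Hz.
|f − 253.8| = 2.8, so the fork was at either 251 Hz or 256.6 Hz.
Loading a fork with wax lowers its frequency; the adjustment lowers the fork's frequency.
The beat rate fell, so the adjustment moved the fork toward 253.8 Hz — it must have started above the reference.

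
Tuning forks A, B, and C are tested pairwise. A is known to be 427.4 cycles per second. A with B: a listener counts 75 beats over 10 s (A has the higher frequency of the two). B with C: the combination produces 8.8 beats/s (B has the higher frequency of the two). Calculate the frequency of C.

A–B: Beat frequency = 75/10 = 7.5 Hz.
B is below A, so f_B = 427.4 − 7.5 = 419.9 Hz.
C is below B, so f_C = 419.9 − 8.8 = 411.1 Hz.

411.1 Hz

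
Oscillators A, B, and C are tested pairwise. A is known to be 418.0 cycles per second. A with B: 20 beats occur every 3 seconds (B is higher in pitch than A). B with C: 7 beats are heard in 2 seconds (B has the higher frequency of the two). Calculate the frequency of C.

421.1667 Hz

A–B: Beat frequency = 20/3 = 6.6667 Hz.
B is above A, so f_B = 418.0 + 6.6667 = 424.6667 Hz.
B–C: Beat frequency = 7/2 = 3.5 Hz.
C is below B, so f_C = 424.6667 − 3.5 = 421.1667 Hz.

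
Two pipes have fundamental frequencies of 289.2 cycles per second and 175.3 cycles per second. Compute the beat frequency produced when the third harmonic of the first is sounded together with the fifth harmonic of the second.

Third harmonic of the first: 3·289.2 = 867.6 Hz.
Fifth harmonic of the second: 5·175.3 = 876.5 Hz.
f_beat = |867.6 − 876.5| = 8.9 Hz.

8.9 Hz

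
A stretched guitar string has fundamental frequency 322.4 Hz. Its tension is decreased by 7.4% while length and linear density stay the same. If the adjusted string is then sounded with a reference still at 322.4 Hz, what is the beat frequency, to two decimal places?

12.16 Hz

For a string, f ∝ √T, so the new frequency is 322.4·√0.926 = 310.2420 Hz.
f_beat = |310.2420 − 322.4| = 12.16 Hz.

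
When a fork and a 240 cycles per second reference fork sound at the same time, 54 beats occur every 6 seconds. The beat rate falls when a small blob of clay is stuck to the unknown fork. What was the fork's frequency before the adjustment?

249 Hz

Beat frequency = 54/6 = 9 Hz.
|f − 240| = 9, so the fork was at either 231 Hz or 249 Hz.
Adding mass to a fork lowers its frequency; the adjustment lowers the fork's frequency.
The beat rate fell, so the adjustment moved the fork toward 240 Hz — it must have started above the reference.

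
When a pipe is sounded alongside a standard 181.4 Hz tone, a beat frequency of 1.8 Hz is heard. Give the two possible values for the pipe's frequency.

179.6 Hz or 183.2 Hz

|f − 181.4| = 1.8, so f = 181.4 ± 1.8.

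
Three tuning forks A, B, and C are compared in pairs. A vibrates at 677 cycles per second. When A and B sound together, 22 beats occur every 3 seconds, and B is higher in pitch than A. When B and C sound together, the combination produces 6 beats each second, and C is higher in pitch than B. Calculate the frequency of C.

A–B: Beat frequency = 22/3 = 7.3333 Hz.
B is above A, so f_B = 677 + 7.3333 = 684.3333 Hz.
C is above B, so f_C = 684.3333 + 6 = 690.3333 Hz.

690.3333 Hz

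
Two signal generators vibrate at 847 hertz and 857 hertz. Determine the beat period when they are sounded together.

0.100 s

f_beat = |847 − 857| = 10 Hz.
Beat period T = 1 / f_beat = 1 / 10 s.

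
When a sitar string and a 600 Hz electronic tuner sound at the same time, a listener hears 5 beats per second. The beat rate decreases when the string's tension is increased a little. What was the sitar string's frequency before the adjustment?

595 Hz

|f − 600| = 5, so the sitar string was at either 595 Hz or 605 Hz.
Higher tension means higher frequency; the adjustment raises the sitar string's frequency.
The beat rate fell, so the adjustment moved the sitar string toward 600 Hz — it must have started below the reference.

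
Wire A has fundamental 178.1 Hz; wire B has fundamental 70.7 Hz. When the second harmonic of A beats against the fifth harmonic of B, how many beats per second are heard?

Second harmonic of the first: 2·178.1 = 356.2 Hz.
Fifth harmonic of the second: 5·70.7 = 353.5 Hz.
f_beat = |356.2 − 353.5| = 2.7 Hz.

2.7 Hz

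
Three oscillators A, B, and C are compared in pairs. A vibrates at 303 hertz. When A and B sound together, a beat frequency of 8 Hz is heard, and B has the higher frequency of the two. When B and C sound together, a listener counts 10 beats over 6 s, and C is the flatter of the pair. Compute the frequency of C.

B is above A, so f_B = 303 + 8 = 311 Hz.
B–C: Beat frequency = 10/6 = 1.6667 Hz.
C is below B, so f_C = 311 − 1.6667 = 309.3333 Hz.

309.3333 Hz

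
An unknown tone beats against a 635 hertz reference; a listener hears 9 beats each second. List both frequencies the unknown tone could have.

|f − 635| = 9, so f = 635 ± 9.

626 Hz or 644 Hz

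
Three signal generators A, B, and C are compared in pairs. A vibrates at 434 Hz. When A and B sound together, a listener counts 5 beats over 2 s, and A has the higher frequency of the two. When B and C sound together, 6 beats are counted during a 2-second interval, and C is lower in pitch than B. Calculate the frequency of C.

A–B: Beat frequency = 5/2 = 2.5 Hz.
B is below A, so f_B = 434 − 2.5 = 431.5 Hz.
B–C: Beat frequency = 6/2 = 3 Hz.
C is below B, so f_C = 431.5 − 3 = 428.5 Hz.

428.5 Hz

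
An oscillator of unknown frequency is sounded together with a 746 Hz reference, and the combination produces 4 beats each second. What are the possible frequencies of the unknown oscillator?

742 Hz or 750 Hz

|f − 746| = 4, so f = 746 ± 4.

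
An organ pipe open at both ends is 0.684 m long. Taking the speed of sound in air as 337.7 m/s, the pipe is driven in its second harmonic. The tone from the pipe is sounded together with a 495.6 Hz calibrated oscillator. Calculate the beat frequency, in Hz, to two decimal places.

Open pipe: f_n = n·v/(2L) = 2·337.7/(2·0.684) = 493.7135 Hz.
f_beat = |493.7135 − 495.6| = 1.89 Hz.

1.89 Hz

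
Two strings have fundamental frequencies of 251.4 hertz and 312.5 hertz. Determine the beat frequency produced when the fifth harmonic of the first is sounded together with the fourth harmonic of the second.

Fifth harmonic of the first: 5·251.4 = 1257.0 Hz.
Fourth harmonic of the second: 4·312.5 = 1250.0 Hz.
f_beat = |1257.0 − 1250.0| = 7.0 Hz.

7.0 Hz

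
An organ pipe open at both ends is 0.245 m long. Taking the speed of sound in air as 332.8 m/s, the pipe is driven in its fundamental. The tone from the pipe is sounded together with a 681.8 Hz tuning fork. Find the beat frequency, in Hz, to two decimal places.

Open pipe: f_n = n·v/(2L) = 1·332.8/(2·0.245) = 679.1837 Hz.
f_beat = |679.1837 − 681.8| = 2.62 Hz.

2.62 Hz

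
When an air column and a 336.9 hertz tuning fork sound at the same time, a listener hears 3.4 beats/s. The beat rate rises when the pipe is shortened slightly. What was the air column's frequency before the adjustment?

|f − 336.9| = 3.4, so the air column was at either 333.5 Hz or 340.3 Hz.
A shorter pipe has a higher fundamental; the adjustment raises the air column's frequency.
The beat rate rose, so the adjustment moved the air column further from 336.9 Hz — it was already above the reference.

340.3 Hz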